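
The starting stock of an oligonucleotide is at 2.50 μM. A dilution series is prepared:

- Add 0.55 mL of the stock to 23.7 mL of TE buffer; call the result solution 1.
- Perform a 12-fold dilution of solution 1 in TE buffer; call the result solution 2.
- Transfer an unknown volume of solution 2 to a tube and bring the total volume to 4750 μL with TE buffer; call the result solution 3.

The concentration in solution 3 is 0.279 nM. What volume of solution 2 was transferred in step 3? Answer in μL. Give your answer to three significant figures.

280 μL

Step 1: 0.55 mL + 23.7 mL = 24.25 mL total → factor 24.25/0.55 = 44.091
Step 2: 12-fold → factor 12
Step 3: v brought to 4750 μL → factor = 4750 μL/v
Product of known-step factors = 529.09
Overall factor = 2.50 μM / (0.279 nM) = 8960.6
Step-3 factor = 8960.6 / 529.09 = 16.936
v = 4750 μL / 16.936 = 280 μL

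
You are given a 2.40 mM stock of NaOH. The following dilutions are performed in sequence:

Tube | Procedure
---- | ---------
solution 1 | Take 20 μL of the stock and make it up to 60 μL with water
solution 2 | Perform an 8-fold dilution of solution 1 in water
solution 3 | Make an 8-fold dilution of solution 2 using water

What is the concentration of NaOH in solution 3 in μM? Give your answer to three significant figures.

12.5 μM

Step 1: 20 μL brought to 60 μL → factor 60/20 = 3
Step 2: 8-fold → factor 8
Step 3: 8-fold → factor 8
Overall dilution factor = 3 × 8 × 8 = 192
Final = 2.40 mM / 192 = 0.01250 mM = 12.5 μM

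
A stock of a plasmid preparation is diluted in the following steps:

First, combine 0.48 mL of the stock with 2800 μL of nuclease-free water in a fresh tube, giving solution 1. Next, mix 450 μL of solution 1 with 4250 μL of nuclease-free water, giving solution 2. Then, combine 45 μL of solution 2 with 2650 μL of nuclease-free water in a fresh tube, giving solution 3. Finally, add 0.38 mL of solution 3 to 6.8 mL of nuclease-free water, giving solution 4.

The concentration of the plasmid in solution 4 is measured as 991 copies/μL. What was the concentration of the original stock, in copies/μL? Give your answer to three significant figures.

Step 1: 0.48 mL + 2800 μL = 3.28 mL total → factor 3.28/0.48 = 6.8333
Step 2: 450 μL + 4250 μL = 4700 μL total → factor 4700/450 = 10.444
Step 3: 45 μL + 2650 μL = 2695 μL total → factor 2695/45 = 59.889
Step 4: 0.38 mL + 6.8 mL = 7.18 mL total → factor 7.18/0.38 = 18.895
Overall dilution factor = 6.8333 × 10.444 × 59.889 × 18.895 = 80762
Stock = 991 copies/μL × 80762 = 8.00 × 10^7 copies/μL

8.00 × 10^7 copies/μL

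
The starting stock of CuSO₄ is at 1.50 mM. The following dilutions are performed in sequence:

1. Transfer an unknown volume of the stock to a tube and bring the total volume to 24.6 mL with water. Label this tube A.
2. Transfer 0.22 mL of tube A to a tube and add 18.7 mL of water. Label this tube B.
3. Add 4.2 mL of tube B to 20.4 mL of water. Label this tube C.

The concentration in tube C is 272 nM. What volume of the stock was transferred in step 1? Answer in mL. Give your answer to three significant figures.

Step 1: v brought to 24.6 mL → factor = 24.6 mL/v
Step 2: 0.22 mL + 18.7 mL = 18.92 mL total → factor 18.92/0.22 = 86
Step 3: 4.2 mL + 20.4 mL = 24.6 mL total → factor 24.6/4.2 = 5.8571
Product of known-step factors = 503.71
Overall factor = 1.50 mM / (272 nM) = 5514.7
Step-1 factor = 5514.7 / 503.71 = 10.948
v = 24.6 mL / 10.948 = 2.25 mL

2.25 mL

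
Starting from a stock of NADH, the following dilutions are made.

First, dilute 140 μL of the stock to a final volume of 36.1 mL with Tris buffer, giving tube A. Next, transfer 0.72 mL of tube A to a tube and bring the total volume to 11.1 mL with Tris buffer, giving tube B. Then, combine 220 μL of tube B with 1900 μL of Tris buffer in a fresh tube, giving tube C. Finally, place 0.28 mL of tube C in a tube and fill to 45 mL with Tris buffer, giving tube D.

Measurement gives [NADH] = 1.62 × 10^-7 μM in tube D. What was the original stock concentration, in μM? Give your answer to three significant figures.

0.997 μM

Step 1: 140 μL brought to 36.1 mL → factor 36100/140 = 257.86
Step 2: 0.72 mL brought to 11.1 mL → factor 11.1/0.72 = 15.417
Step 3: 220 μL + 1900 μL = 2120 μL total → factor 2120/220 = 9.6364
Step 4: 0.28 mL brought to 45 mL → factor 45/0.28 = 160.71
Overall dilution factor = 257.86 × 15.417 × 9.6364 × 160.71 = 6.1565 × 10^6
Stock = 1.62 × 10^-7 μM × 6.1565 × 10^6 = 0.997 μM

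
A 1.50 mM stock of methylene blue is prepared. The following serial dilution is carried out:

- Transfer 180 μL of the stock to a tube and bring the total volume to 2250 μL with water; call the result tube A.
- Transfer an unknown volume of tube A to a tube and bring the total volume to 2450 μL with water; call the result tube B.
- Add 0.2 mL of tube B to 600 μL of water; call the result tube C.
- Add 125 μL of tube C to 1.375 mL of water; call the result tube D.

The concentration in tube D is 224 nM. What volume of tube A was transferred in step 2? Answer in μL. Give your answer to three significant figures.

Step 1: 180 μL brought to 2250 μL → factor 2250/180 = 12.5
Step 2: v brought to 2450 μL → factor = 2450 μL/v
Step 3: 0.2 mL + 600 μL = 0.8 mL total → factor 0.8/0.2 = 4
Step 4: 125 μL + 1.375 mL = 1500 μL total → factor 1500/125 = 12
Product of known-step factors = 600
Overall factor = 1.50 mM / (224 nM) = 6696.4
Step-2 factor = 6696.4 / 600 = 11.161
v = 2450 μL / 11.161 = 220 μL

220 μL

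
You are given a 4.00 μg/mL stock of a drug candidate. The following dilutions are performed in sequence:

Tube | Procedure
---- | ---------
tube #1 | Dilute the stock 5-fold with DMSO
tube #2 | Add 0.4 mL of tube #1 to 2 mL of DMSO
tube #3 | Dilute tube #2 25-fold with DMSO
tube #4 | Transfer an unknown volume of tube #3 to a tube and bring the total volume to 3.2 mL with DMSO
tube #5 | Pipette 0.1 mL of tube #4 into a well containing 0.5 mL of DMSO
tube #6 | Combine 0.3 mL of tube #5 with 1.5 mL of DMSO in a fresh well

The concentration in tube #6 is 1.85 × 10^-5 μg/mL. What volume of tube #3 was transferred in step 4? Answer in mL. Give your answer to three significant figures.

0.400 mL

Step 1: 5-fold → factor 5
Step 2: 0.4 mL + 2 mL = 2.4 mL total → factor 2.4/0.4 = 6
Step 3: 25-fold → factor 25
Step 4: v brought to 3.2 mL → factor = 3.2 mL/v
Step 5: 0.1 mL + 0.5 mL = 0.6 mL total → factor 0.6/0.1 = 6
Step 6: 0.3 mL + 1.5 mL = 1.8 mL total → factor 1.8/0.3 = 6
Product of known-step factors = 27000
Overall factor = 4.00 μg/mL / (1.85 × 10^-5 μg/mL) = 2.1622 × 10^5
Step-4 factor = 2.1622 × 10^5 / 27000 = 8.008
v = 3.2 mL / 8.008 = 0.400 mL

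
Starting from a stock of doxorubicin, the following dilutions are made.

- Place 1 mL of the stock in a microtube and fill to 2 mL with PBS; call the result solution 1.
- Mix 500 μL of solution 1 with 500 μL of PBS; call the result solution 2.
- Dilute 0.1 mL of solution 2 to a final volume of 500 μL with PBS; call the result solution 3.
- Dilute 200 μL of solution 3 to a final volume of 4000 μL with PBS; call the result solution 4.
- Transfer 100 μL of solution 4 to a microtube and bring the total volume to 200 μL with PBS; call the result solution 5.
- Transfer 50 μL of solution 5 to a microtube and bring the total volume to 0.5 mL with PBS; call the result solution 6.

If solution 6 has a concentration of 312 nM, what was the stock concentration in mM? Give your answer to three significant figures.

2.50 mM

Step 1: 1 mL brought to 2 mL → factor 2/1 = 2
Step 2: 500 μL + 500 μL = 1000 μL total → factor 1000/500 = 2
Step 3: 0.1 mL brought to 500 μL → factor 0.5/0.1 = 5
Step 4: 200 μL brought to 4000 μL → factor 4000/200 = 20
Step 5: 100 μL brought to 200 μL → factor 200/100 = 2
Step 6: 50 μL brought to 0.5 mL → factor 500/50 = 10
Overall dilution factor = 2 × 2 × 5 × 20 × 2 × 10 = 8000
Stock = 312 nM × 8000 = 2.496 × 10^6 nM = 2.50 mM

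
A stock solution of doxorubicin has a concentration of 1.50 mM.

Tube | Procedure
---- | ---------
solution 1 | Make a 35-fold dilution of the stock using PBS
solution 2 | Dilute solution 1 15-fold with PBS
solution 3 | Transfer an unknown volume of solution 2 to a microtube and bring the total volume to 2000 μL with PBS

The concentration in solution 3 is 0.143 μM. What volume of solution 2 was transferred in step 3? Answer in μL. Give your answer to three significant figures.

Step 1: 35-fold → factor 35
Step 2: 15-fold → factor 15
Step 3: v brought to 2000 μL → factor = 2000 μL/v
Product of known-step factors = 525
Overall factor = 1.50 mM / (0.143 μM) = 10490
Step-3 factor = 10490 / 525 = 19.98
v = 2000 μL / 19.98 = 100 μL

100 μL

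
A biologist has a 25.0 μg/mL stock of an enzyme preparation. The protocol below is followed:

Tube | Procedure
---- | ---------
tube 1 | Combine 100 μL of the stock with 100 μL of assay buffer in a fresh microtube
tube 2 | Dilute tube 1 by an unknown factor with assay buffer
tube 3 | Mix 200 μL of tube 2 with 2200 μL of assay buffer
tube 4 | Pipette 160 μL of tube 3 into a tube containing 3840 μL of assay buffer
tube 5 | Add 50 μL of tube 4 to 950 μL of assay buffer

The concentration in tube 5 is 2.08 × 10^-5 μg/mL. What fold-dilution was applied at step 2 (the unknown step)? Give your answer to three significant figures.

100-fold

Step 1: 100 μL + 100 μL = 200 μL total → factor 200/100 = 2
Step 2: unknown factor x
Step 3: 200 μL + 2200 μL = 2400 μL total → factor 2400/200 = 12
Step 4: 160 μL + 3840 μL = 4000 μL total → factor 4000/160 = 25
Step 5: 50 μL + 950 μL = 1000 μL total → factor 1000/50 = 20
Product of known-step factors = 12000
Overall factor = 25.0 μg/mL / (2.08 × 10^-5 μg/mL) = 1.2019 × 10^6
x = 1.2019 × 10^6 / 12000 = 100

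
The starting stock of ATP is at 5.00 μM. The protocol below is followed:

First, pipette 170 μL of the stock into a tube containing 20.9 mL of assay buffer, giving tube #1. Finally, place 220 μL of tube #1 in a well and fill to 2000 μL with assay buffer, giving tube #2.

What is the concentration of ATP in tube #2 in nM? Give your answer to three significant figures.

4.44 nM

Step 1: 170 μL + 20.9 mL = 21070 μL total → factor 21070/170 = 123.94
Step 2: 220 μL brought to 2000 μL → factor 2000/220 = 9.0909
Overall dilution factor = 123.94 × 9.0909 = 1126.7
Final = 5.00 μM / 1126.7 = 0.004438 μM = 4.44 nM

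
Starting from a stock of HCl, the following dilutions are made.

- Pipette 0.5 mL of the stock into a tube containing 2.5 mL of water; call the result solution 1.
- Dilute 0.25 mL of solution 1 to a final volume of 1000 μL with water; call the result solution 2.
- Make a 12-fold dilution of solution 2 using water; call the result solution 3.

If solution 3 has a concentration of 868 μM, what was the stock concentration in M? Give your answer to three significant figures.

Step 1: 0.5 mL + 2.5 mL = 3 mL total → factor 3/0.5 = 6
Step 2: 0.25 mL brought to 1000 μL → factor 1/0.25 = 4
Step 3: 12-fold → factor 12
Overall dilution factor = 6 × 4 × 12 = 288
Stock = 868 μM × 288 = 2.500 × 10^5 μM = 0.250 M

0.250 M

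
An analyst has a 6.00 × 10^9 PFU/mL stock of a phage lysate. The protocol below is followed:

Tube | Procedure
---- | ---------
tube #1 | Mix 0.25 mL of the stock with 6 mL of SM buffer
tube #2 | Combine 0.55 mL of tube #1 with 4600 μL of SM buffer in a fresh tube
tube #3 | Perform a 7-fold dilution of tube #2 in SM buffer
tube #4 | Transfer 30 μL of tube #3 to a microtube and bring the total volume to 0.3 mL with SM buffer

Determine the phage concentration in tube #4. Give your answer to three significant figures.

3.66 × 10^5 PFU/mL

Step 1: 0.25 mL + 6 mL = 6.25 mL total → factor 6.25/0.25 = 25
Step 2: 0.55 mL + 4600 μL = 5.15 mL total → factor 5.15/0.55 = 9.3636
Step 3: 7-fold → factor 7
Step 4: 30 μL brought to 0.3 mL → factor 300/30 = 10
Overall dilution factor = 25 × 9.3636 × 7 × 10 = 16386
Final = 6.00 × 10^9 PFU/mL / 16386 = 3.66 × 10^5 PFU/mL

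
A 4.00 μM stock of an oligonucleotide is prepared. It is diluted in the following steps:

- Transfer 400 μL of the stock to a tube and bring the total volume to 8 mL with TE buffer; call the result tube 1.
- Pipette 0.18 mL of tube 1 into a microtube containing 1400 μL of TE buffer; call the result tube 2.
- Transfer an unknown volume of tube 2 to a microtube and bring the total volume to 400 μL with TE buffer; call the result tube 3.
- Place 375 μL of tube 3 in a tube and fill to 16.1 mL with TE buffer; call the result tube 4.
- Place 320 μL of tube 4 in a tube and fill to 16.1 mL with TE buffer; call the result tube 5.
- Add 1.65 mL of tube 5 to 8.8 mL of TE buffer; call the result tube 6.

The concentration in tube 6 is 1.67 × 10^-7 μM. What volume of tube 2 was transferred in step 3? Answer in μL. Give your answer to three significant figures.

40.1 μL

Step 1: 400 μL brought to 8 mL → factor 8000/400 = 20
Step 2: 0.18 mL + 1400 μL = 1.58 mL total → factor 1.58/0.18 = 8.7778
Step 3: v brought to 400 μL → factor = 400 μL/v
Step 4: 375 μL brought to 16.1 mL → factor 16100/375 = 42.933
Step 5: 320 μL brought to 16.1 mL → factor 16100/320 = 50.312
Step 6: 1.65 mL + 8.8 mL = 10.45 mL total → factor 10.45/1.65 = 6.3333
Product of known-step factors = 2.4017 × 10^6
Overall factor = 4.00 μM / (1.67 × 10^-7 μM) = 2.3952 × 10^7
Step-3 factor = 2.3952 × 10^7 / 2.4017 × 10^6 = 9.973
v = 400 μL / 9.973 = 40.1 μL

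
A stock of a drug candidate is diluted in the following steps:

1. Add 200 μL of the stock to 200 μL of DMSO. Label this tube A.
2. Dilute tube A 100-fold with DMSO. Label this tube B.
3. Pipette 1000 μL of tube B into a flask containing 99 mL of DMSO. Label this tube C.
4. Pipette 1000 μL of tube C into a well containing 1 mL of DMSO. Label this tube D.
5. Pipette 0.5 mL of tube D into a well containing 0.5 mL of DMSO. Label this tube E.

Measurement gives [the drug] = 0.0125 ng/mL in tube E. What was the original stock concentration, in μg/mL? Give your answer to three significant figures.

1.00 μg/mL

Step 1: 200 μL + 200 μL = 400 μL total → factor 400/200 = 2
Step 2: 100-fold → factor 100
Step 3: 1000 μL + 99 mL = 1 × 10^5 μL total → factor 1 × 10^5/1000 = 100
Step 4: 1000 μL + 1 mL = 2000 μL total → factor 2000/1000 = 2
Step 5: 0.5 mL + 0.5 mL = 1 mL total → factor 1/0.5 = 2
Overall dilution factor = 2 × 100 × 100 × 2 × 2 = 80000
Stock = 0.0125 ng/mL × 80000 = 1000 ng/mL = 1.00 μg/mL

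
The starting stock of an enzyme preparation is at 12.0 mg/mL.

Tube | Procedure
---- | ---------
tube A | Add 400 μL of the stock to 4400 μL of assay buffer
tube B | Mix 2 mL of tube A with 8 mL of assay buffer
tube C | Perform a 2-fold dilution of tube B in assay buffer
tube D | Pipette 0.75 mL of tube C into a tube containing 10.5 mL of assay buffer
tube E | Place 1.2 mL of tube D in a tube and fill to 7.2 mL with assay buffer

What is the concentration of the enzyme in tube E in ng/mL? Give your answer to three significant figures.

1.11 × 10^3 ng/mL

Step 1: 400 μL + 4400 μL = 4800 μL total → factor 4800/400 = 12
Step 2: 2 mL + 8 mL = 10 mL total → factor 10/2 = 5
Step 3: 2-fold → factor 2
Step 4: 0.75 mL + 10.5 mL = 11.25 mL total → factor 11.25/0.75 = 15
Step 5: 1.2 mL brought to 7.2 mL → factor 7.2/1.2 = 6
Overall dilution factor = 12 × 5 × 2 × 15 × 6 = 10800
Final = 12.0 mg/mL / 10800 = 0.001111 mg/mL = 1.11 × 10^3 ng/mL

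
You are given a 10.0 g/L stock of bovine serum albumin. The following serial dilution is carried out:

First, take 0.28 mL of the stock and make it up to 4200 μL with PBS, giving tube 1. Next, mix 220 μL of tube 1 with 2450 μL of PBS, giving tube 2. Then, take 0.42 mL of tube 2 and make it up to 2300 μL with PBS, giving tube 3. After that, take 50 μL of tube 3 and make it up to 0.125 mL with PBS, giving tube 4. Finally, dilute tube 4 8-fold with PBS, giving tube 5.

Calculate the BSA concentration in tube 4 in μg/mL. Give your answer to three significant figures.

4.01 μg/mL

Step 1: 0.28 mL brought to 4200 μL → factor 4.2/0.28 = 15
Step 2: 220 μL + 2450 μL = 2670 μL total → factor 2670/220 = 12.136
Step 3: 0.42 mL brought to 2300 μL → factor 2.3/0.42 = 5.4762
Step 4: 50 μL brought to 0.125 mL → factor 125/50 = 2.5
Dilution factor through tube 4 = 15 × 12.136 × 5.4762 × 2.5 = 2492.3
[tube 4] = 10.0 g/L / 2492.3 = 0.004012 g/L = 4.01 μg/mL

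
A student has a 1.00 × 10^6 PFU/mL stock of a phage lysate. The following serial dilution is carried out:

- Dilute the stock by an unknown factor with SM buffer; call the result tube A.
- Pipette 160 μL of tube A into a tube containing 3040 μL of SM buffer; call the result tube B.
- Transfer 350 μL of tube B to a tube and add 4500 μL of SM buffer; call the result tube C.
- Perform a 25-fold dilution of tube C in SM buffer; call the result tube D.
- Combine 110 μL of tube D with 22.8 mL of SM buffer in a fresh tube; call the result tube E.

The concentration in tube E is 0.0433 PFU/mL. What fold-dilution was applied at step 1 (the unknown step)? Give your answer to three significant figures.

16.0-fold

Step 1: unknown factor x
Step 2: 160 μL + 3040 μL = 3200 μL total → factor 3200/160 = 20
Step 3: 350 μL + 4500 μL = 4850 μL total → factor 4850/350 = 13.857
Step 4: 25-fold → factor 25
Step 5: 110 μL + 22.8 mL = 22910 μL total → factor 22910/110 = 208.27
Product of known-step factors = 1.443 × 10^6
Overall factor = 1.00 × 10^6 PFU/mL / (0.0433 PFU/mL) = 2.3095 × 10^7
x = 2.3095 × 10^7 / 1.443 × 10^6 = 16.0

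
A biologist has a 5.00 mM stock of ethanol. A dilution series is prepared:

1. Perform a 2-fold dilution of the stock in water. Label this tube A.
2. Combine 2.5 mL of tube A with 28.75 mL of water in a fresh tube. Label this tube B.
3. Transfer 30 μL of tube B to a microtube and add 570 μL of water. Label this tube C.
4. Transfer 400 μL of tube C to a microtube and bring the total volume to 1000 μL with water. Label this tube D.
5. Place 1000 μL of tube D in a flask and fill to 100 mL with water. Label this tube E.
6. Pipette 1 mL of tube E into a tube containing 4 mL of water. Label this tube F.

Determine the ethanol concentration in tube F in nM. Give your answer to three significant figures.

8.00 nM

Step 1: 2-fold → factor 2
Step 2: 2.5 mL + 28.75 mL = 31.25 mL total → factor 31.25/2.5 = 12.5
Step 3: 30 μL + 570 μL = 600 μL total → factor 600/30 = 20
Step 4: 400 μL brought to 1000 μL → factor 1000/400 = 2.5
Step 5: 1000 μL brought to 100 mL → factor 1 × 10^5/1000 = 100
Step 6: 1 mL + 4 mL = 5 mL total → factor 5/1 = 5
Overall dilution factor = 2 × 12.5 × 20 × 2.5 × 100 × 5 = 6.25 × 10^5
Final = 5.00 mM / 6.25 × 10^5 = 8.000 × 10^-6 mM = 8.00 nM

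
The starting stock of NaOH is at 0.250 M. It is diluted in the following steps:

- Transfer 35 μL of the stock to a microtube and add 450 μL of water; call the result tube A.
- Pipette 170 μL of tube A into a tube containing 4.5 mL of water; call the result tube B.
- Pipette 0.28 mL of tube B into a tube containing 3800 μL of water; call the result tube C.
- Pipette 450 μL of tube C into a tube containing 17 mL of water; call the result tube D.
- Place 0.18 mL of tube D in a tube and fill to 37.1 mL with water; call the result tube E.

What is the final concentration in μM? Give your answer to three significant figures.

0.00564 μM

Step 1: 35 μL + 450 μL = 485 μL total → factor 485/35 = 13.857
Step 2: 170 μL + 4.5 mL = 4670 μL total → factor 4670/170 = 27.471
Step 3: 0.28 mL + 3800 μL = 4.08 mL total → factor 4.08/0.28 = 14.571
Step 4: 450 μL + 17 mL = 17450 μL total → factor 17450/450 = 38.778
Step 5: 0.18 mL brought to 37.1 mL → factor 37.1/0.18 = 206.11
Overall dilution factor = 13.857 × 27.471 × 14.571 × 38.778 × 206.11 = 4.4333 × 10^7
Final = 0.250 M / 4.4333 × 10^7 = 5.639 × 10^-9 M = 0.00564 μM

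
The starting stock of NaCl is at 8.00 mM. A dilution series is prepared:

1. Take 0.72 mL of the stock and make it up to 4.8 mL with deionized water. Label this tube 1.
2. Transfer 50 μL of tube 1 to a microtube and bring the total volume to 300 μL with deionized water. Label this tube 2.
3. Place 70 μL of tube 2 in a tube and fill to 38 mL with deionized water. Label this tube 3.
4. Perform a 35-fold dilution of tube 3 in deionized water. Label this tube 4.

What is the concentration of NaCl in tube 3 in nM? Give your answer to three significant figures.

Step 1: 0.72 mL brought to 4.8 mL → factor 4.8/0.72 = 6.6667
Step 2: 50 μL brought to 300 μL → factor 300/50 = 6
Step 3: 70 μL brought to 38 mL → factor 38000/70 = 542.86
Dilution factor through tube 3 = 6.6667 × 6 × 542.86 = 21714
[tube 3] = 8.00 mM / 21714 = 0.0003684 mM = 368 nM

368 nM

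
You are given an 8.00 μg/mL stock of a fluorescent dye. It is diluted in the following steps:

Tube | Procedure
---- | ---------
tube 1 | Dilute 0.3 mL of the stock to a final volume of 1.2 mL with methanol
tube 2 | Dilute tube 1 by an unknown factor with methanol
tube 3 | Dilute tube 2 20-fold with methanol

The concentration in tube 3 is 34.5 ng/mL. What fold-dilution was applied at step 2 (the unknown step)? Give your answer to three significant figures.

Step 1: 0.3 mL brought to 1.2 mL → factor 1.2/0.3 = 4
Step 2: unknown factor x
Step 3: 20-fold → factor 20
Product of known-step factors = 80
Overall factor = 8.00 μg/mL / (34.5 ng/mL) = 231.88
x = 231.88 / 80 = 2.90

2.90-fold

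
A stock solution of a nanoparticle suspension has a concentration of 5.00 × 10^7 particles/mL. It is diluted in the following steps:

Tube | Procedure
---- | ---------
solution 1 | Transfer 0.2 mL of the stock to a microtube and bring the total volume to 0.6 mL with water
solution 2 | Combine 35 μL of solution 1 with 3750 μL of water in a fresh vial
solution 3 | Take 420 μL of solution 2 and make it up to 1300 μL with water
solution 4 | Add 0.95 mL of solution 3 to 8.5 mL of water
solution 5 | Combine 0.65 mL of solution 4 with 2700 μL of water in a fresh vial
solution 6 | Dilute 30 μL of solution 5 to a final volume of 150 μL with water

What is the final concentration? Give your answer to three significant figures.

Step 1: 0.2 mL brought to 0.6 mL → factor 0.6/0.2 = 3
Step 2: 35 μL + 3750 μL = 3785 μL total → factor 3785/35 = 108.14
Step 3: 420 μL brought to 1300 μL → factor 1300/420 = 3.0952
Step 4: 0.95 mL + 8.5 mL = 9.45 mL total → factor 9.45/0.95 = 9.9474
Step 5: 0.65 mL + 2700 μL = 3.35 mL total → factor 3.35/0.65 = 5.1538
Step 6: 30 μL brought to 150 μL → factor 150/30 = 5
Overall dilution factor = 3 × 108.14 × 3.0952 × 9.9474 × 5.1538 × 5 = 2.5741 × 10^5
Final = 5.00 × 10^7 particles/mL / 2.5741 × 10^5 = 194 particles/mL

194 particles/mL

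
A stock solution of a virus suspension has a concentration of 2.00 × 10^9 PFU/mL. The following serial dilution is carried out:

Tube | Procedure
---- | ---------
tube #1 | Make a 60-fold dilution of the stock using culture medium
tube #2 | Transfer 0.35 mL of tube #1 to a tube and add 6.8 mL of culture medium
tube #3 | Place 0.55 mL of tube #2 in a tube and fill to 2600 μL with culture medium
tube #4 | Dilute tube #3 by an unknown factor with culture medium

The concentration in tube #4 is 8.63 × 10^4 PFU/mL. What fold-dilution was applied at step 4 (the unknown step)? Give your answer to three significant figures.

4.00-fold

Step 1: 60-fold → factor 60
Step 2: 0.35 mL + 6.8 mL = 7.15 mL total → factor 7.15/0.35 = 20.429
Step 3: 0.55 mL brought to 2600 μL → factor 2.6/0.55 = 4.7273
Step 4: unknown factor x
Product of known-step factors = 5794.3
Overall factor = 2.00 × 10^9 PFU/mL / (8.63 × 10^4 PFU/mL) = 23175
x = 23175 / 5794.3 = 4.00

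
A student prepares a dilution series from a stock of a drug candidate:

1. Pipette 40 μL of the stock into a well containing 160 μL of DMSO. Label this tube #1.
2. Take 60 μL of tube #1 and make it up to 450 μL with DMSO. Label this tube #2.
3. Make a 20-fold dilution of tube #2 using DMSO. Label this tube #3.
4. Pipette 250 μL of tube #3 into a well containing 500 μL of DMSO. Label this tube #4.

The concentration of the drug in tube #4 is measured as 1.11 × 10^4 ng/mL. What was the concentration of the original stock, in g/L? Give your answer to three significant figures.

25.0 g/L

Step 1: 40 μL + 160 μL = 200 μL total → factor 200/40 = 5
Step 2: 60 μL brought to 450 μL → factor 450/60 = 7.5
Step 3: 20-fold → factor 20
Step 4: 250 μL + 500 μL = 750 μL total → factor 750/250 = 3
Overall dilution factor = 5 × 7.5 × 20 × 3 = 2250
Stock = 1.11 × 10^4 ng/mL × 2250 = 2.498 × 10^7 ng/mL = 25.0 g/L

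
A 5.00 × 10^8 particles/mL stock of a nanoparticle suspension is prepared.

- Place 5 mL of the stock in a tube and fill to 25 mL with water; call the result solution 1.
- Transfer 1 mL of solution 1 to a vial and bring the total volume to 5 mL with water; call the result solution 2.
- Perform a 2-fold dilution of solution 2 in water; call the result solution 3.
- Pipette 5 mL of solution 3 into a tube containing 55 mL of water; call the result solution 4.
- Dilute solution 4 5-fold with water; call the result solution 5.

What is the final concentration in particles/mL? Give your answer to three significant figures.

Step 1: 5 mL brought to 25 mL → factor 25/5 = 5
Step 2: 1 mL brought to 5 mL → factor 5/1 = 5
Step 3: 2-fold → factor 2
Step 4: 5 mL + 55 mL = 60 mL total → factor 60/5 = 12
Step 5: 5-fold → factor 5
Overall dilution factor = 5 × 5 × 2 × 12 × 5 = 3000
Final = 5.00 × 10^8 particles/mL / 3000 = 1.67 × 10^5 particles/mL

1.67 × 10^5 particles/mL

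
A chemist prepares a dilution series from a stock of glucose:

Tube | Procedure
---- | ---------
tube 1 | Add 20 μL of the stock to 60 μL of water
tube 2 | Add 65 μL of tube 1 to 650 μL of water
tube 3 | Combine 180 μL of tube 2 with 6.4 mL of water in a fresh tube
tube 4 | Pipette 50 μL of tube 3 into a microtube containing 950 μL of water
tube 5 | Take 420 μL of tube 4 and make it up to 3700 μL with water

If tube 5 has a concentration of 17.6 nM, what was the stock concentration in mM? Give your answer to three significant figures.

4.99 mM

Step 1: 20 μL + 60 μL = 80 μL total → factor 80/20 = 4
Step 2: 65 μL + 650 μL = 715 μL total → factor 715/65 = 11
Step 3: 180 μL + 6.4 mL = 6580 μL total → factor 6580/180 = 36.556
Step 4: 50 μL + 950 μL = 1000 μL total → factor 1000/50 = 20
Step 5: 420 μL brought to 3700 μL → factor 3700/420 = 8.8095
Overall dilution factor = 4 × 11 × 36.556 × 20 × 8.8095 = 2.8339 × 10^5
Stock = 17.6 nM × 2.8339 × 10^5 = 4.988 × 10^6 nM = 4.99 mM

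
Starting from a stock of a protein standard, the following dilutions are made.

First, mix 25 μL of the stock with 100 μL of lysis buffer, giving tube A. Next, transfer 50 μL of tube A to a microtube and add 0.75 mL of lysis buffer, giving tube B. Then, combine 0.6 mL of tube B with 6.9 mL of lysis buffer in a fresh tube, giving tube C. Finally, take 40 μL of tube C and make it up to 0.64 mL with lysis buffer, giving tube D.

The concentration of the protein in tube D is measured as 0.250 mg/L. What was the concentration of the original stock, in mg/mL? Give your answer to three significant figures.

Step 1: 25 μL + 100 μL = 125 μL total → factor 125/25 = 5
Step 2: 50 μL + 0.75 mL = 800 μL total → factor 800/50 = 16
Step 3: 0.6 mL + 6.9 mL = 7.5 mL total → factor 7.5/0.6 = 12.5
Step 4: 40 μL brought to 0.64 mL → factor 640/40 = 16
Overall dilution factor = 5 × 16 × 12.5 × 16 = 16000
Stock = 0.250 mg/L × 16000 = 4000 mg/L = 4.00 mg/mL

4.00 mg/mL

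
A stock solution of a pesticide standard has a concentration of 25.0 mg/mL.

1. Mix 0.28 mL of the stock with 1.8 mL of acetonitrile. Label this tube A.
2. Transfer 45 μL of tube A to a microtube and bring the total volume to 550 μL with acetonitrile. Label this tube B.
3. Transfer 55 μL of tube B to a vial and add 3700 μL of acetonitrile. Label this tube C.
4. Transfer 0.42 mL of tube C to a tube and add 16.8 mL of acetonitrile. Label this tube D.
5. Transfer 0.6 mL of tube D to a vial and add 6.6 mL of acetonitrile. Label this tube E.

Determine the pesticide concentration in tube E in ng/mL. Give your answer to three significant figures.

8.20 ng/mL

Step 1: 0.28 mL + 1.8 mL = 2.08 mL total → factor 2.08/0.28 = 7.4286
Step 2: 45 μL brought to 550 μL → factor 550/45 = 12.222
Step 3: 55 μL + 3700 μL = 3755 μL total → factor 3755/55 = 68.273
Step 4: 0.42 mL + 16.8 mL = 17.22 mL total → factor 17.22/0.42 = 41
Step 5: 0.6 mL + 6.6 mL = 7.2 mL total → factor 7.2/0.6 = 12
Overall dilution factor = 7.4286 × 12.222 × 68.273 × 41 × 12 = 3.0498 × 10^6
Final = 25.0 mg/mL / 3.0498 × 10^6 = 8.197 × 10^-6 mg/mL = 8.20 ng/mL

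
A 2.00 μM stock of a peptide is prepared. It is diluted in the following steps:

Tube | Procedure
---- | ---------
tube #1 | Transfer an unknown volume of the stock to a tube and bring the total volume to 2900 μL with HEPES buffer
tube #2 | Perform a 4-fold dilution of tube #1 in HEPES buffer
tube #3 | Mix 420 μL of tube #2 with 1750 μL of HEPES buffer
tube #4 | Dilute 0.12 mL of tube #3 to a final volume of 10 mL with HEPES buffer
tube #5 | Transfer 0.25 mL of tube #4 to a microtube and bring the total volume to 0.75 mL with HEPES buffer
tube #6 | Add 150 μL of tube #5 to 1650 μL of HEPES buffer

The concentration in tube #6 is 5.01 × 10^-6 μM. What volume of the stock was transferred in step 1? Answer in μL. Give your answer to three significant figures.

450 μL

Step 1: v brought to 2900 μL → factor = 2900 μL/v
Step 2: 4-fold → factor 4
Step 3: 420 μL + 1750 μL = 2170 μL total → factor 2170/420 = 5.1667
Step 4: 0.12 mL brought to 10 mL → factor 10/0.12 = 83.333
Step 5: 0.25 mL brought to 0.75 mL → factor 0.75/0.25 = 3
Step 6: 150 μL + 1650 μL = 1800 μL total → factor 1800/150 = 12
Product of known-step factors = 62000
Overall factor = 2.00 μM / (5.01 × 10^-6 μM) = 3.992 × 10^5
Step-1 factor = 3.992 × 10^5 / 62000 = 6.4387
v = 2900 μL / 6.4387 = 450 μL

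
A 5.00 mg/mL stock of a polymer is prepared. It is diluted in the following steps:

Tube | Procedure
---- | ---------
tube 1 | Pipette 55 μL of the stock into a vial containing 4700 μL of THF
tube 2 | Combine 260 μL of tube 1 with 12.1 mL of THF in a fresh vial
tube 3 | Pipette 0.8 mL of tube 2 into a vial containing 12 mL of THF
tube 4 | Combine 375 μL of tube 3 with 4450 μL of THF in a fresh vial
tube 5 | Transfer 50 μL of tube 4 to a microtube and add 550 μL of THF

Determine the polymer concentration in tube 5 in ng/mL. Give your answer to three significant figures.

0.492 ng/mL

Step 1: 55 μL + 4700 μL = 4755 μL total → factor 4755/55 = 86.455
Step 2: 260 μL + 12.1 mL = 12360 μL total → factor 12360/260 = 47.538
Step 3: 0.8 mL + 12 mL = 12.8 mL total → factor 12.8/0.8 = 16
Step 4: 375 μL + 4450 μL = 4825 μL total → factor 4825/375 = 12.867
Step 5: 50 μL + 550 μL = 600 μL total → factor 600/50 = 12
Overall dilution factor = 86.455 × 47.538 × 16 × 12.867 × 12 = 1.0153 × 10^7
Final = 5.00 mg/mL / 1.0153 × 10^7 = 4.925 × 10^-7 mg/mL = 0.492 ng/mL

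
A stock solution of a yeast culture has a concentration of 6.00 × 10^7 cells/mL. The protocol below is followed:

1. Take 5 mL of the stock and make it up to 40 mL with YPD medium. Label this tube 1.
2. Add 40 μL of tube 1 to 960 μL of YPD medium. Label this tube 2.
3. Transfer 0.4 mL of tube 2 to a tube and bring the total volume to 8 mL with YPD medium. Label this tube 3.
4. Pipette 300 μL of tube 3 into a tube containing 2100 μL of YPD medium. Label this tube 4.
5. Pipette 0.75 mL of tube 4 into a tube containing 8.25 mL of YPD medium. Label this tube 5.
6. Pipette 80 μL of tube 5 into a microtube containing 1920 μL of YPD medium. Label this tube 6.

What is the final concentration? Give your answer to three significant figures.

6.25 cells/mL

Step 1: 5 mL brought to 40 mL → factor 40/5 = 8
Step 2: 40 μL + 960 μL = 1000 μL total → factor 1000/40 = 25
Step 3: 0.4 mL brought to 8 mL → factor 8/0.4 = 20
Step 4: 300 μL + 2100 μL = 2400 μL total → factor 2400/300 = 8
Step 5: 0.75 mL + 8.25 mL = 9 mL total → factor 9/0.75 = 12
Step 6: 80 μL + 1920 μL = 2000 μL total → factor 2000/80 = 25
Overall dilution factor = 8 × 25 × 20 × 8 × 12 × 25 = 9.6 × 10^6
Final = 6.00 × 10^7 cells/mL / 9.6 × 10^6 = 6.25 cells/mL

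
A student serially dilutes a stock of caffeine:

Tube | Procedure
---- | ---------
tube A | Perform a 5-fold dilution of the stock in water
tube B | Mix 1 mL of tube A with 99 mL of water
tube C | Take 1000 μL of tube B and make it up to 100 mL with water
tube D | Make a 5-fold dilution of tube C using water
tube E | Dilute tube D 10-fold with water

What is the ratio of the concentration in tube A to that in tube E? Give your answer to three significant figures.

5.00 × 10^5

Step 1: 5-fold → factor 5
Step 2: 1 mL + 99 mL = 100 mL total → factor 100/1 = 100
Step 3: 1000 μL brought to 100 mL → factor 1 × 10^5/1000 = 100
Step 4: 5-fold → factor 5
Step 5: 10-fold → factor 10
Dilution factor to tube A = 5; to tube E = 2.5 × 10^6
[tube A]/[tube E] = (factor to tube E)/(factor to tube A) = 2.5 × 10^6/5 = 5.00 × 10^5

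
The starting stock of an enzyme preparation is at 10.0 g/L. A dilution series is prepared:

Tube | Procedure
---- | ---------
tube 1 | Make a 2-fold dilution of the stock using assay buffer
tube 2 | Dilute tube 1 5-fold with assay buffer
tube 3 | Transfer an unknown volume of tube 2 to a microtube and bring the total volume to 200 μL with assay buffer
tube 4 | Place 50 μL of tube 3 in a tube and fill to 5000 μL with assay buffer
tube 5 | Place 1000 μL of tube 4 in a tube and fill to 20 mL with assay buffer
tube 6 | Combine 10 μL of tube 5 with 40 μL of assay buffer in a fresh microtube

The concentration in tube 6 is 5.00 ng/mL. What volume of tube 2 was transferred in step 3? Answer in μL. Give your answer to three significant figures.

Step 1: 2-fold → factor 2
Step 2: 5-fold → factor 5
Step 3: v brought to 200 μL → factor = 200 μL/v
Step 4: 50 μL brought to 5000 μL → factor 5000/50 = 100
Step 5: 1000 μL brought to 20 mL → factor 20000/1000 = 20
Step 6: 10 μL + 40 μL = 50 μL total → factor 50/10 = 5
Product of known-step factors = 1 × 10^5
Overall factor = 10.0 g/L / (5.00 ng/mL) = 2 × 10^6
Step-3 factor = 2 × 10^6 / 1 × 10^5 = 20
v = 200 μL / 20 = 10.0 μL

10.0 μL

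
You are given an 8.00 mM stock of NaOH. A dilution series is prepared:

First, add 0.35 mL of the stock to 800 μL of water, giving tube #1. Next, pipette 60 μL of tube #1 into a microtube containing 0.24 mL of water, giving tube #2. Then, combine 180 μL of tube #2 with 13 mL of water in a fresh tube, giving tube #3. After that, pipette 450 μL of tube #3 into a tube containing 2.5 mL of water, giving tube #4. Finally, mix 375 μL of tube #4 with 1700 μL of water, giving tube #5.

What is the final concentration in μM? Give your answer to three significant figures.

Step 1: 0.35 mL + 800 μL = 1.15 mL total → factor 1.15/0.35 = 3.2857
Step 2: 60 μL + 0.24 mL = 300 μL total → factor 300/60 = 5
Step 3: 180 μL + 13 mL = 13180 μL total → factor 13180/180 = 73.222
Step 4: 450 μL + 2.5 mL = 2950 μL total → factor 2950/450 = 6.5556
Step 5: 375 μL + 1700 μL = 2075 μL total → factor 2075/375 = 5.5333
Overall dilution factor = 3.2857 × 5 × 73.222 × 6.5556 × 5.5333 = 43635
Final = 8.00 mM / 43635 = 0.0001833 mM = 0.183 μM

0.183 μM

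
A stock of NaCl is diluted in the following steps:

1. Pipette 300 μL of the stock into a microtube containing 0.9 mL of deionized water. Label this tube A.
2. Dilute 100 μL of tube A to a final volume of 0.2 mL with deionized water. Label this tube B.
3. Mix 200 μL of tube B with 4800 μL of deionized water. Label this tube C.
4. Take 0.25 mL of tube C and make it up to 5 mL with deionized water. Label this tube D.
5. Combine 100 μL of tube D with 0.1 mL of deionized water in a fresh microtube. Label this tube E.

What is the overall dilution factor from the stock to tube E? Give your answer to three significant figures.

8.00 × 10^3

Step 1: 300 μL + 0.9 mL = 1200 μL total → factor 1200/300 = 4
Step 2: 100 μL brought to 0.2 mL → factor 200/100 = 2
Step 3: 200 μL + 4800 μL = 5000 μL total → factor 5000/200 = 25
Step 4: 0.25 mL brought to 5 mL → factor 5/0.25 = 20
Step 5: 100 μL + 0.1 mL = 200 μL total → factor 200/100 = 2
Overall dilution factor = 4 × 2 × 25 × 20 × 2 = 8000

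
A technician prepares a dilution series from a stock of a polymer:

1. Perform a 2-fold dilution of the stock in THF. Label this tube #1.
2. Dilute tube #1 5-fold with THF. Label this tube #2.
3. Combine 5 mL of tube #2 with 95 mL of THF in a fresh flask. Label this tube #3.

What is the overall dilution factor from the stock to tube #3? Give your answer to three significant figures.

200

Step 1: 2-fold → factor 2
Step 2: 5-fold → factor 5
Step 3: 5 mL + 95 mL = 100 mL total → factor 100/5 = 20
Overall dilution factor = 2 × 5 × 20 = 200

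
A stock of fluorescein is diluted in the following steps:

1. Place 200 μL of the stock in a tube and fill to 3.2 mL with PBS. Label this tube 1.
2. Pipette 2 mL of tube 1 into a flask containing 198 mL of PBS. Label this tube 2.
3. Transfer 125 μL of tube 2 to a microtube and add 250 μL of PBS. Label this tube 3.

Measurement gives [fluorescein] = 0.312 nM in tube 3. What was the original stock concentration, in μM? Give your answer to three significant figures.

1.50 μM

Step 1: 200 μL brought to 3.2 mL → factor 3200/200 = 16
Step 2: 2 mL + 198 mL = 200 mL total → factor 200/2 = 100
Step 3: 125 μL + 250 μL = 375 μL total → factor 375/125 = 3
Overall dilution factor = 16 × 100 × 3 = 4800
Stock = 0.312 nM × 4800 = 1498 nM = 1.50 μM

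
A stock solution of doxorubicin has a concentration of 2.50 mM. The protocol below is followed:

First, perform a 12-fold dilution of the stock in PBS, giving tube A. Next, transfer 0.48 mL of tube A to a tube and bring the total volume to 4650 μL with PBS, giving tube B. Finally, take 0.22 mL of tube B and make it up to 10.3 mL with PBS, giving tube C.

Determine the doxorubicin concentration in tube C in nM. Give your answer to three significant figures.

Step 1: 12-fold → factor 12
Step 2: 0.48 mL brought to 4650 μL → factor 4.65/0.48 = 9.6875
Step 3: 0.22 mL brought to 10.3 mL → factor 10.3/0.22 = 46.818
Overall dilution factor = 12 × 9.6875 × 46.818 = 5442.6
Final = 2.50 mM / 5442.6 = 0.0004593 mM = 459 nM

459 nM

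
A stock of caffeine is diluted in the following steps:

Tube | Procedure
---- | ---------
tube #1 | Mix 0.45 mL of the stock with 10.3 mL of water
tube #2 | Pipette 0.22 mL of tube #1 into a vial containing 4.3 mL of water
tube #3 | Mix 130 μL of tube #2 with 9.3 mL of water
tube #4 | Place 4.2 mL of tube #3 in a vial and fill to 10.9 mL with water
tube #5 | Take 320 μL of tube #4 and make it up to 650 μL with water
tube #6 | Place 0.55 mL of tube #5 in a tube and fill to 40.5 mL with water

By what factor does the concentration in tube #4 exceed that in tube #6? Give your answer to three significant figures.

150

Step 1: 0.45 mL + 10.3 mL = 10.75 mL total → factor 10.75/0.45 = 23.889
Step 2: 0.22 mL + 4.3 mL = 4.52 mL total → factor 4.52/0.22 = 20.545
Step 3: 130 μL + 9.3 mL = 9430 μL total → factor 9430/130 = 72.538
Step 4: 4.2 mL brought to 10.9 mL → factor 10.9/4.2 = 2.5952
Step 5: 320 μL brought to 650 μL → factor 650/320 = 2.0312
Step 6: 0.55 mL brought to 40.5 mL → factor 40.5/0.55 = 73.636
Dilution factor to tube #4 = 92397; to tube #6 = 1.382 × 10^7
[tube #4]/[tube #6] = (factor to tube #6)/(factor to tube #4) = 1.382 × 10^7/92397 = 150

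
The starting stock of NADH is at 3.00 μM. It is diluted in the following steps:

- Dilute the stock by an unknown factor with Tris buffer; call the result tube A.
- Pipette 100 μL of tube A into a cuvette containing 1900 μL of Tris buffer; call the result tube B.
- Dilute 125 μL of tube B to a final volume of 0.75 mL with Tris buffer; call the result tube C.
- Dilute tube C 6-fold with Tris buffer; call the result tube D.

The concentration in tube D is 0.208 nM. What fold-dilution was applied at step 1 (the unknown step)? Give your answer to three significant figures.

20.0-fold

Step 1: unknown factor x
Step 2: 100 μL + 1900 μL = 2000 μL total → factor 2000/100 = 20
Step 3: 125 μL brought to 0.75 mL → factor 750/125 = 6
Step 4: 6-fold → factor 6
Product of known-step factors = 720
Overall factor = 3.00 μM / (0.208 nM) = 14423
x = 14423 / 720 = 20.0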